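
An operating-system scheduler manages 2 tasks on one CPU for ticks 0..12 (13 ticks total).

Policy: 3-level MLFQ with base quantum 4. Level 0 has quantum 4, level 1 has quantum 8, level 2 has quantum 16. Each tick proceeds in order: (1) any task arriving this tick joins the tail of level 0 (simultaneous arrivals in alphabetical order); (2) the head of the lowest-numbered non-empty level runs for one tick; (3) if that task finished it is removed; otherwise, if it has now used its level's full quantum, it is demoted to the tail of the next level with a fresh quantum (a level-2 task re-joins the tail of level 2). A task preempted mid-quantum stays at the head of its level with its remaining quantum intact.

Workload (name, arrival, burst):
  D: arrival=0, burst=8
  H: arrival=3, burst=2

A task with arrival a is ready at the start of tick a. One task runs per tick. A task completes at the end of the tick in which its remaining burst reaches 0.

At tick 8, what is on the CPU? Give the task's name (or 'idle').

t=0: L0/L1/L2 = D/-/- → run D
t=1: L0/L1/L2 = D/-/- → run D
t=2: L0/L1/L2 = D/-/- → run D
t=3: L0/L1/L2 = DH/-/- → run D
t=4: L0/L1/L2 = H/D/- → run H
t=5: L0/L1/L2 = H/D/- → run H
t=6: L0/L1/L2 = -/D/- → run D
t=7: L0/L1/L2 = -/D/- → run D
t=8: L0/L1/L2 = -/D/- → run D
t=9: L0/L1/L2 = -/D/- → run D
t=10: (idle)
t=11: (idle)
t=12: (idle)

running at tick 8 = D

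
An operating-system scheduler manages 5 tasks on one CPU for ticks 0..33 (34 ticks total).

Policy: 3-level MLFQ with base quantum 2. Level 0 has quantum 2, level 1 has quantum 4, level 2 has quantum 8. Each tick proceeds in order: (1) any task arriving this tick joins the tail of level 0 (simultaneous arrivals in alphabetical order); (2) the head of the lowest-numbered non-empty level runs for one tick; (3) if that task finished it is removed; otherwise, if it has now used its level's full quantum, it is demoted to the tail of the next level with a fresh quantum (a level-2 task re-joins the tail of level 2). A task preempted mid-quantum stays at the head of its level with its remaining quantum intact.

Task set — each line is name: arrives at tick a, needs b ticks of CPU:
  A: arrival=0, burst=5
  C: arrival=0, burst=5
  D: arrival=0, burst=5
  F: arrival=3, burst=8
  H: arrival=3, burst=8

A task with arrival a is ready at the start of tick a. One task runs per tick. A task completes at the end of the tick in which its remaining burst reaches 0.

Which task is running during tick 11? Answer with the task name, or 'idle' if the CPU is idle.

t=0: L0/L1/L2 = ACD/-/- → run A
t=1: L0/L1/L2 = ACD/-/- → run A
t=2: L0/L1/L2 = CD/A/- → run C
t=3: L0/L1/L2 = CDFH/A/- → run C
t=4: L0/L1/L2 = DFH/AC/- → run D
t=5: L0/L1/L2 = DFH/AC/- → run D
t=6: L0/L1/L2 = FH/ACD/- → run F
t=7: L0/L1/L2 = FH/ACD/- → run F
t=8: L0/L1/L2 = H/ACDF/- → run H
t=9: L0/L1/L2 = H/ACDF/- → run H
t=10: L0/L1/L2 = -/ACDFH/- → run A
t=11: L0/L1/L2 = -/ACDFH/- → run A
t=12: L0/L1/L2 = -/ACDFH/- → run A
t=13: L0/L1/L2 = -/CDFH/- → run C
t=14: L0/L1/L2 = -/CDFH/- → run C
t=15: L0/L1/L2 = -/CDFH/- → run C
t=16: L0/L1/L2 = -/DFH/- → run D
t=17: L0/L1/L2 = -/DFH/- → run D
t=18: L0/L1/L2 = -/DFH/- → run D
t=19: L0/L1/L2 = -/FH/- → run F
t=20: L0/L1/L2 = -/FH/- → run F
t=21: L0/L1/L2 = -/FH/- → run F
t=22: L0/L1/L2 = -/FH/- → run F
t=23: L0/L1/L2 = -/H/F → run H
t=24: L0/L1/L2 = -/H/F → run H
t=25: L0/L1/L2 = -/H/F → run H
t=26: L0/L1/L2 = -/H/F → run H
t=27: L0/L1/L2 = -/-/FH → run F
t=28: L0/L1/L2 = -/-/FH → run F
t=29: L0/L1/L2 = -/-/H → run H
t=30: L0/L1/L2 = -/-/H → run H
t=31: (idle)
t=32: (idle)
t=33: (idle)

running at tick 11 = A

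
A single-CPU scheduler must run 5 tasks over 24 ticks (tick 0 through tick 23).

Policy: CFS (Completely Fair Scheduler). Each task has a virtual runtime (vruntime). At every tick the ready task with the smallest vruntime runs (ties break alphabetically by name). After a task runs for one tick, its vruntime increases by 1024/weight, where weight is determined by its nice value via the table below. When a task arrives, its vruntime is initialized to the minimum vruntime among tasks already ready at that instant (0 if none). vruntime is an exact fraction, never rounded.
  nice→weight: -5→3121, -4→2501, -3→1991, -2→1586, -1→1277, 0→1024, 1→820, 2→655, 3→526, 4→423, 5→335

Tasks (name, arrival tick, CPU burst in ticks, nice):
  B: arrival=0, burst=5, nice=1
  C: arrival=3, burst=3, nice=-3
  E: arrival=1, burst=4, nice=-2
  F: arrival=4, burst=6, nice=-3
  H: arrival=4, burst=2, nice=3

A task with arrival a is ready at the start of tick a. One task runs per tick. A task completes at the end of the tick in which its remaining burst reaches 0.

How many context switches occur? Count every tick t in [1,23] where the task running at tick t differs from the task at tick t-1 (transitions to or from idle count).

context switches = 18

t=0: vr[B=0] → run B
t=1: vr[B=256/205 E=256/205] → run B
t=2: vr[B=512/205 E=256/205] → run E
t=3: vr[B=512/205 C=307968/162565 E=307968/162565] → run C
t=4: vr[B=512/205 C=779630848/323666915 E=307968/162565 F=307968/162565 H=307968/162565] → run E
t=5: vr[B=512/205 C=779630848/323666915 E=412928/162565 F=307968/162565 H=307968/162565] → run F
t=6: vr[B=512/205 C=779630848/323666915 E=412928/162565 F=779630848/323666915 H=307968/162565] → run H
t=7: vr[B=512/205 C=779630848/323666915 E=412928/162565 F=779630848/323666915 H=164228864/42754595] → run C
t=8: vr[B=512/205 C=946097408/323666915 E=412928/162565 F=779630848/323666915 H=164228864/42754595] → run F
t=9: vr[B=512/205 C=946097408/323666915 E=412928/162565 F=946097408/323666915 H=164228864/42754595] → run B
t=10: vr[B=768/205 C=946097408/323666915 E=412928/162565 F=946097408/323666915 H=164228864/42754595] → run E
t=11: vr[B=768/205 C=946097408/323666915 E=517888/162565 F=946097408/323666915 H=164228864/42754595] → run C
t=12: vr[B=768/205 E=517888/162565 F=946097408/323666915 H=164228864/42754595] → run F
t=13: vr[B=768/205 E=517888/162565 F=1112563968/323666915 H=164228864/42754595] → run E
t=14: vr[B=768/205 F=1112563968/323666915 H=164228864/42754595] → run F
t=15: vr[B=768/205 F=1279030528/323666915 H=164228864/42754595] → run B
t=16: vr[B=1024/205 F=1279030528/323666915 H=164228864/42754595] → run H
t=17: vr[B=1024/205 F=1279030528/323666915] → run F
t=18: vr[B=1024/205 F=1445497088/323666915] → run F
t=19: vr[B=1024/205] → run B
t=20: (idle)
t=21: (idle)
t=22: (idle)
t=23: (idle)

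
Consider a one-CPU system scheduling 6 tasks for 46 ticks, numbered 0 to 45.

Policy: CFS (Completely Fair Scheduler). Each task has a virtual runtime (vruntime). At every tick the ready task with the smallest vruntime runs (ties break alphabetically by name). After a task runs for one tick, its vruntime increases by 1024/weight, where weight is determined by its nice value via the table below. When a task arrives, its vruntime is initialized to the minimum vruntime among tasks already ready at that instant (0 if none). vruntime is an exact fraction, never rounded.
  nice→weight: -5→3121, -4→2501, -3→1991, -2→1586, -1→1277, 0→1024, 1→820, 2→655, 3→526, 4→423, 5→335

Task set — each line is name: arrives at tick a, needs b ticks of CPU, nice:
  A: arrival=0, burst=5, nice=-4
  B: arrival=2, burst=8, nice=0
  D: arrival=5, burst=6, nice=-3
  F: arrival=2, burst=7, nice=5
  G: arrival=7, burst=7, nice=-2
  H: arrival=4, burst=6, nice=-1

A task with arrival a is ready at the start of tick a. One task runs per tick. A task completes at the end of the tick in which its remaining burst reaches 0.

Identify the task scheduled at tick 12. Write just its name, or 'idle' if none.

running at tick 12 = B

t=0: vr[A=0] → run A
t=1: vr[A=1024/2501] → run A
t=2: vr[A=2048/2501 B=2048/2501 F=2048/2501] → run A
t=3: vr[A=3072/2501 B=2048/2501 F=2048/2501] → run B
t=4: vr[A=3072/2501 B=4549/2501 F=2048/2501 H=2048/2501] → run F
t=5: vr[A=3072/2501 B=4549/2501 D=2048/2501 F=3247104/837835 H=2048/2501] → run D
t=6: vr[A=3072/2501 B=4549/2501 D=6638592/4979491 F=3247104/837835 H=2048/2501] → run H
t=7: vr[A=3072/2501 B=4549/2501 D=6638592/4979491 F=3247104/837835 G=3072/2501 H=5176320/3193777] → run A
t=8: vr[A=4096/2501 B=4549/2501 D=6638592/4979491 F=3247104/837835 G=3072/2501 H=5176320/3193777] → run G
t=9: vr[A=4096/2501 B=4549/2501 D=6638592/4979491 F=3247104/837835 G=60928/32513 H=5176320/3193777] → run D
t=10: vr[A=4096/2501 B=4549/2501 D=9199616/4979491 F=3247104/837835 G=60928/32513 H=5176320/3193777] → run H
t=11: vr[A=4096/2501 B=4549/2501 D=9199616/4979491 F=3247104/837835 G=60928/32513 H=7737344/3193777] → run A
t=12: vr[B=4549/2501 D=9199616/4979491 F=3247104/837835 G=60928/32513 H=7737344/3193777] → run B
t=13: vr[B=7050/2501 D=9199616/4979491 F=3247104/837835 G=60928/32513 H=7737344/3193777] → run D
t=14: vr[B=7050/2501 D=11760640/4979491 F=3247104/837835 G=60928/32513 H=7737344/3193777] → run G
t=15: vr[B=7050/2501 D=11760640/4979491 F=3247104/837835 G=81920/32513 H=7737344/3193777] → run D
t=16: vr[B=7050/2501 D=14321664/4979491 F=3247104/837835 G=81920/32513 H=7737344/3193777] → run H
t=17: vr[B=7050/2501 D=14321664/4979491 F=3247104/837835 G=81920/32513 H=10298368/3193777] → run G
t=18: vr[B=7050/2501 D=14321664/4979491 F=3247104/837835 G=102912/32513 H=10298368/3193777] → run B
t=19: vr[B=9551/2501 D=14321664/4979491 F=3247104/837835 G=102912/32513 H=10298368/3193777] → run D
t=20: vr[B=9551/2501 D=16882688/4979491 F=3247104/837835 G=102912/32513 H=10298368/3193777] → run G
t=21: vr[B=9551/2501 D=16882688/4979491 F=3247104/837835 G=123904/32513 H=10298368/3193777] → run H
t=22: vr[B=9551/2501 D=16882688/4979491 F=3247104/837835 G=123904/32513 H=12859392/3193777] → run D
t=23: vr[B=9551/2501 F=3247104/837835 G=123904/32513 H=12859392/3193777] → run G
t=24: vr[B=9551/2501 F=3247104/837835 G=144896/32513 H=12859392/3193777] → run B
t=25: vr[B=12052/2501 F=3247104/837835 G=144896/32513 H=12859392/3193777] → run F
t=26: vr[B=12052/2501 F=5808128/837835 G=144896/32513 H=12859392/3193777] → run H
t=27: vr[B=12052/2501 F=5808128/837835 G=144896/32513 H=15420416/3193777] → run G
t=28: vr[B=12052/2501 F=5808128/837835 G=165888/32513 H=15420416/3193777] → run B
t=29: vr[B=14553/2501 F=5808128/837835 G=165888/32513 H=15420416/3193777] → run H
t=30: vr[B=14553/2501 F=5808128/837835 G=165888/32513] → run G
t=31: vr[B=14553/2501 F=5808128/837835] → run B
t=32: vr[B=17054/2501 F=5808128/837835] → run B
t=33: vr[B=19555/2501 F=5808128/837835] → run F
t=34: vr[B=19555/2501 F=8369152/837835] → run B
t=35: vr[F=8369152/837835] → run F
t=36: vr[F=10930176/837835] → run F
t=37: vr[F=2698240/167567] → run F
t=38: vr[F=16052224/837835] → run F
t=39: (idle)
t=40: (idle)
t=41: (idle)
t=42: (idle)
t=43: (idle)
t=44: (idle)
t=45: (idle)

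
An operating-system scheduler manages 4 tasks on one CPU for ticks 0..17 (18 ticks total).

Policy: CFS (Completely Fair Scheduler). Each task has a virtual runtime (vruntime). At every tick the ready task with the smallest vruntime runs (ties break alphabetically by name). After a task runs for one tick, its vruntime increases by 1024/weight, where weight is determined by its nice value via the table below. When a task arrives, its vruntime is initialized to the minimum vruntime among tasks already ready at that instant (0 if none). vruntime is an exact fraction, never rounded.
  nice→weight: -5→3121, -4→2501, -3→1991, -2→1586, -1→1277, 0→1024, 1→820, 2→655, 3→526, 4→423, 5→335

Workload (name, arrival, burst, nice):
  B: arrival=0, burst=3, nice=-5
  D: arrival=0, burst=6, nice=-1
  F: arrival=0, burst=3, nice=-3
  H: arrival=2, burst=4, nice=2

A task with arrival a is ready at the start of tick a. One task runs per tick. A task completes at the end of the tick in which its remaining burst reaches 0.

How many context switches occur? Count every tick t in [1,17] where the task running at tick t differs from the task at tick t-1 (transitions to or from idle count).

t=0: vr[B=0 D=0 F=0] → run B
t=1: vr[B=1024/3121 D=0 F=0] → run D
t=2: vr[B=1024/3121 D=1024/1277 F=0 H=0] → run F
t=3: vr[B=1024/3121 D=1024/1277 F=1024/1991 H=0] → run H
t=4: vr[B=1024/3121 D=1024/1277 F=1024/1991 H=1024/655] → run B
t=5: vr[B=2048/3121 D=1024/1277 F=1024/1991 H=1024/655] → run F
t=6: vr[B=2048/3121 D=1024/1277 F=2048/1991 H=1024/655] → run B
t=7: vr[D=1024/1277 F=2048/1991 H=1024/655] → run D
t=8: vr[D=2048/1277 F=2048/1991 H=1024/655] → run F
t=9: vr[D=2048/1277 H=1024/655] → run H
t=10: vr[D=2048/1277 H=2048/655] → run D
t=11: vr[D=3072/1277 H=2048/655] → run D
t=12: vr[D=4096/1277 H=2048/655] → run H
t=13: vr[D=4096/1277 H=3072/655] → run D
t=14: vr[D=5120/1277 H=3072/655] → run D
t=15: vr[H=3072/655] → run H
t=16: (idle)
t=17: (idle)

context switches = 14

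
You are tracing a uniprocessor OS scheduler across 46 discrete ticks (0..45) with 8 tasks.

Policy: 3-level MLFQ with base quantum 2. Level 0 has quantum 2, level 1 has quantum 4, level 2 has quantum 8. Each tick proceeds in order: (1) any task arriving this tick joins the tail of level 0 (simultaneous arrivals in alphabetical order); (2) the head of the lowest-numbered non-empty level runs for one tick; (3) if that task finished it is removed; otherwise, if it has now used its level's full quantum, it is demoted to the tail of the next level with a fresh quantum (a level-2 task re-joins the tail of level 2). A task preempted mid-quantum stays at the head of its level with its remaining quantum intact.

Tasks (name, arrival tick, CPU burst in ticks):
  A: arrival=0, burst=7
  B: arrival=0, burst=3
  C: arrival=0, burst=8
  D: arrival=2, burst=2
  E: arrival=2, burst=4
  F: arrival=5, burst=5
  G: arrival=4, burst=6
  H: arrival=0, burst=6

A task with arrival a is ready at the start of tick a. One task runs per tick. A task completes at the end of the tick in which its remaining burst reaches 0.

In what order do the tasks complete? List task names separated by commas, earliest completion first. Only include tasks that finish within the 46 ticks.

completion order = D, B, H, E, G, F, A, C

t=0: L0/L1/L2 = ABCH/-/- → run A
t=1: L0/L1/L2 = ABCH/-/- → run A
t=2: L0/L1/L2 = BCHDE/A/- → run B
t=3: L0/L1/L2 = BCHDE/A/- → run B
t=4: L0/L1/L2 = CHDEG/AB/- → run C
t=5: L0/L1/L2 = CHDEGF/AB/- → run C
t=6: L0/L1/L2 = HDEGF/ABC/- → run H
t=7: L0/L1/L2 = HDEGF/ABC/- → run H
t=8: L0/L1/L2 = DEGF/ABCH/- → run D
t=9: L0/L1/L2 = DEGF/ABCH/- → run D
t=10: L0/L1/L2 = EGF/ABCH/- → run E
t=11: L0/L1/L2 = EGF/ABCH/- → run E
t=12: L0/L1/L2 = GF/ABCHE/- → run G
t=13: L0/L1/L2 = GF/ABCHE/- → run G
t=14: L0/L1/L2 = F/ABCHEG/- → run F
t=15: L0/L1/L2 = F/ABCHEG/- → run F
t=16: L0/L1/L2 = -/ABCHEGF/- → run A
t=17: L0/L1/L2 = -/ABCHEGF/- → run A
t=18: L0/L1/L2 = -/ABCHEGF/- → run A
t=19: L0/L1/L2 = -/ABCHEGF/- → run A
t=20: L0/L1/L2 = -/BCHEGF/A → run B
t=21: L0/L1/L2 = -/CHEGF/A → run C
t=22: L0/L1/L2 = -/CHEGF/A → run C
t=23: L0/L1/L2 = -/CHEGF/A → run C
t=24: L0/L1/L2 = -/CHEGF/A → run C
t=25: L0/L1/L2 = -/HEGF/AC → run H
t=26: L0/L1/L2 = -/HEGF/AC → run H
t=27: L0/L1/L2 = -/HEGF/AC → run H
t=28: L0/L1/L2 = -/HEGF/AC → run H
t=29: L0/L1/L2 = -/EGF/AC → run E
t=30: L0/L1/L2 = -/EGF/AC → run E
t=31: L0/L1/L2 = -/GF/AC → run G
t=32: L0/L1/L2 = -/GF/AC → run G
t=33: L0/L1/L2 = -/GF/AC → run G
t=34: L0/L1/L2 = -/GF/AC → run G
t=35: L0/L1/L2 = -/F/AC → run F
t=36: L0/L1/L2 = -/F/AC → run F
t=37: L0/L1/L2 = -/F/AC → run F
t=38: L0/L1/L2 = -/-/AC → run A
t=39: L0/L1/L2 = -/-/C → run C
t=40: L0/L1/L2 = -/-/C → run C
t=41: (idle)
t=42: (idle)
t=43: (idle)
t=44: (idle)
t=45: (idle)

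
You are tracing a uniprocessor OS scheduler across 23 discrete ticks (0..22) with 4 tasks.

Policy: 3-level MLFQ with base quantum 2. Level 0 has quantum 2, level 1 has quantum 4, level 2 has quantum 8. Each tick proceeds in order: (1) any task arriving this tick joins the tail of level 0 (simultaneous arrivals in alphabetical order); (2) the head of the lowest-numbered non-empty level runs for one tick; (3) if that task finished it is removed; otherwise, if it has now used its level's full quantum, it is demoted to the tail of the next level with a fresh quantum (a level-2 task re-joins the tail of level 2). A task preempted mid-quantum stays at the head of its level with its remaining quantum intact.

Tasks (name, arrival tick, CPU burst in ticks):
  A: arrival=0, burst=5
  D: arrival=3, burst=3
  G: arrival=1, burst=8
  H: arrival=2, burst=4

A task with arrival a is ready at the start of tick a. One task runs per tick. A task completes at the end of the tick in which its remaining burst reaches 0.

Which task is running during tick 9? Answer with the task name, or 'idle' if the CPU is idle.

t=0: L0/L1/L2 = A/-/- → run A
t=1: L0/L1/L2 = AG/-/- → run A
t=2: L0/L1/L2 = GH/A/- → run G
t=3: L0/L1/L2 = GHD/A/- → run G
t=4: L0/L1/L2 = HD/AG/- → run H
t=5: L0/L1/L2 = HD/AG/- → run H
t=6: L0/L1/L2 = D/AGH/- → run D
t=7: L0/L1/L2 = D/AGH/- → run D
t=8: L0/L1/L2 = -/AGHD/- → run A
t=9: L0/L1/L2 = -/AGHD/- → run A
t=10: L0/L1/L2 = -/AGHD/- → run A
t=11: L0/L1/L2 = -/GHD/- → run G
t=12: L0/L1/L2 = -/GHD/- → run G
t=13: L0/L1/L2 = -/GHD/- → run G
t=14: L0/L1/L2 = -/GHD/- → run G
t=15: L0/L1/L2 = -/HD/G → run H
t=16: L0/L1/L2 = -/HD/G → run H
t=17: L0/L1/L2 = -/D/G → run D
t=18: L0/L1/L2 = -/-/G → run G
t=19: L0/L1/L2 = -/-/G → run G
t=20: (idle)
t=21: (idle)
t=22: (idle)

running at tick 9 = A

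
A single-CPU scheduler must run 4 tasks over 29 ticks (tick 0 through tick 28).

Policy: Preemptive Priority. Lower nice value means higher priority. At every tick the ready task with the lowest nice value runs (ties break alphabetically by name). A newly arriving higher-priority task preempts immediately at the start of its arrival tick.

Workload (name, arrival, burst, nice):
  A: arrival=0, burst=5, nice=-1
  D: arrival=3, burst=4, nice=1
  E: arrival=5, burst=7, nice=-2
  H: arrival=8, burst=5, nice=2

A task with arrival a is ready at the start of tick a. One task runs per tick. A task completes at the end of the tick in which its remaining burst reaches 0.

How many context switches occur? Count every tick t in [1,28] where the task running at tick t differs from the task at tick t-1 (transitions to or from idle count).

context switches = 4

t=0: ready={A} → run A
t=1: ready={A} → run A
t=2: ready={A} → run A
t=3: ready={A,D} → run A
t=4: ready={A,D} → run A
t=5: ready={D,E} → run E
t=6: ready={D,E} → run E
t=7: ready={D,E} → run E
t=8: ready={D,E,H} → run E
t=9: ready={D,E,H} → run E
t=10: ready={D,E,H} → run E
t=11: ready={D,E,H} → run E
t=12: ready={D,H} → run D
t=13: ready={D,H} → run D
t=14: ready={D,H} → run D
t=15: ready={D,H} → run D
t=16: ready={H} → run H
t=17: ready={H} → run H
t=18: ready={H} → run H
t=19: ready={H} → run H
t=20: ready={H} → run H
t=21: (idle)
t=22: (idle)
t=23: (idle)
t=24: (idle)
t=25: (idle)
t=26: (idle)
t=27: (idle)
t=28: (idle)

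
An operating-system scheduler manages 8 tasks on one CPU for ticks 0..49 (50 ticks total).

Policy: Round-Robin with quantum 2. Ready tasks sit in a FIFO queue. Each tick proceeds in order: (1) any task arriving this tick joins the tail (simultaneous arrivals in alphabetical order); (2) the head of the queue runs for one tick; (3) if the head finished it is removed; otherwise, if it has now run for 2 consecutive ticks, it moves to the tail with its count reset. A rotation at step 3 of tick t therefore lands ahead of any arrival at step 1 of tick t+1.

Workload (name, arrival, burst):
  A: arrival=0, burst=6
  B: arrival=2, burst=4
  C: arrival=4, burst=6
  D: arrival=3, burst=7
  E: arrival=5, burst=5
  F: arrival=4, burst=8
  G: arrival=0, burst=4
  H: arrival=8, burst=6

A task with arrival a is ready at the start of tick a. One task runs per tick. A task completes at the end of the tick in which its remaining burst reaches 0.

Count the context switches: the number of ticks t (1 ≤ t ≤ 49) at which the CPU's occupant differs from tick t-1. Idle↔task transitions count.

context switches = 24

t=0: queue=[A,G] q_used=0 → run A
t=1: queue=[A,G] q_used=1 → run A
t=2: queue=[G,A,B] q_used=0 → run G
t=3: queue=[G,A,B,D] q_used=1 → run G
t=4: queue=[A,B,D,G,C,F] q_used=0 → run A
t=5: queue=[A,B,D,G,C,F,E] q_used=1 → run A
t=6: queue=[B,D,G,C,F,E,A] q_used=0 → run B
t=7: queue=[B,D,G,C,F,E,A] q_used=1 → run B
t=8: queue=[D,G,C,F,E,A,B,H] q_used=0 → run D
t=9: queue=[D,G,C,F,E,A,B,H] q_used=1 → run D
t=10: queue=[G,C,F,E,A,B,H,D] q_used=0 → run G
t=11: queue=[G,C,F,E,A,B,H,D] q_used=1 → run G
t=12: queue=[C,F,E,A,B,H,D] q_used=0 → run C
t=13: queue=[C,F,E,A,B,H,D] q_used=1 → run C
t=14: queue=[F,E,A,B,H,D,C] q_used=0 → run F
t=15: queue=[F,E,A,B,H,D,C] q_used=1 → run F
t=16: queue=[E,A,B,H,D,C,F] q_used=0 → run E
t=17: queue=[E,A,B,H,D,C,F] q_used=1 → run E
t=18: queue=[A,B,H,D,C,F,E] q_used=0 → run A
t=19: queue=[A,B,H,D,C,F,E] q_used=1 → run A
t=20: queue=[B,H,D,C,F,E] q_used=0 → run B
t=21: queue=[B,H,D,C,F,E] q_used=1 → run B
t=22: queue=[H,D,C,F,E] q_used=0 → run H
t=23: queue=[H,D,C,F,E] q_used=1 → run H
t=24: queue=[D,C,F,E,H] q_used=0 → run D
t=25: queue=[D,C,F,E,H] q_used=1 → run D
t=26: queue=[C,F,E,H,D] q_used=0 → run C
t=27: queue=[C,F,E,H,D] q_used=1 → run C
t=28: queue=[F,E,H,D,C] q_used=0 → run F
t=29: queue=[F,E,H,D,C] q_used=1 → run F
t=30: queue=[E,H,D,C,F] q_used=0 → run E
t=31: queue=[E,H,D,C,F] q_used=1 → run E
t=32: queue=[H,D,C,F,E] q_used=0 → run H
t=33: queue=[H,D,C,F,E] q_used=1 → run H
t=34: queue=[D,C,F,E,H] q_used=0 → run D
t=35: queue=[D,C,F,E,H] q_used=1 → run D
t=36: queue=[C,F,E,H,D] q_used=0 → run C
t=37: queue=[C,F,E,H,D] q_used=1 → run C
t=38: queue=[F,E,H,D] q_used=0 → run F
t=39: queue=[F,E,H,D] q_used=1 → run F
t=40: queue=[E,H,D,F] q_used=0 → run E
t=41: queue=[H,D,F] q_used=0 → run H
t=42: queue=[H,D,F] q_used=1 → run H
t=43: queue=[D,F] q_used=0 → run D
t=44: queue=[F] q_used=0 → run F
t=45: queue=[F] q_used=1 → run F
t=46: (idle)
t=47: (idle)
t=48: (idle)
t=49: (idle)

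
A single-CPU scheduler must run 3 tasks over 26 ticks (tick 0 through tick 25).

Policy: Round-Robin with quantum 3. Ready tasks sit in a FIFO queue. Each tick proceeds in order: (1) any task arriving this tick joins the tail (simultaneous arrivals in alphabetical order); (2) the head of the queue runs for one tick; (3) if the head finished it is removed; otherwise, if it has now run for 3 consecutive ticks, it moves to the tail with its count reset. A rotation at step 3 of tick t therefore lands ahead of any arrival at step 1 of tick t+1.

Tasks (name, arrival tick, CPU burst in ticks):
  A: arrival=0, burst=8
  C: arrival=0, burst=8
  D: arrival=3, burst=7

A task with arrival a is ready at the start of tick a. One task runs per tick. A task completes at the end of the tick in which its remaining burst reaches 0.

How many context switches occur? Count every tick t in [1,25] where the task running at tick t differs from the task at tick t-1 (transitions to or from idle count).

t=0: queue=[A,C] q_used=0 → run A
t=1: queue=[A,C] q_used=1 → run A
t=2: queue=[A,C] q_used=2 → run A
t=3: queue=[C,A,D] q_used=0 → run C
t=4: queue=[C,A,D] q_used=1 → run C
t=5: queue=[C,A,D] q_used=2 → run C
t=6: queue=[A,D,C] q_used=0 → run A
t=7: queue=[A,D,C] q_used=1 → run A
t=8: queue=[A,D,C] q_used=2 → run A
t=9: queue=[D,C,A] q_used=0 → run D
t=10: queue=[D,C,A] q_used=1 → run D
t=11: queue=[D,C,A] q_used=2 → run D
t=12: queue=[C,A,D] q_used=0 → run C
t=13: queue=[C,A,D] q_used=1 → run C
t=14: queue=[C,A,D] q_used=2 → run C
t=15: queue=[A,D,C] q_used=0 → run A
t=16: queue=[A,D,C] q_used=1 → run A
t=17: queue=[D,C] q_used=0 → run D
t=18: queue=[D,C] q_used=1 → run D
t=19: queue=[D,C] q_used=2 → run D
t=20: queue=[C,D] q_used=0 → run C
t=21: queue=[C,D] q_used=1 → run C
t=22: queue=[D] q_used=0 → run D
t=23: (idle)
t=24: (idle)
t=25: (idle)

context switches = 9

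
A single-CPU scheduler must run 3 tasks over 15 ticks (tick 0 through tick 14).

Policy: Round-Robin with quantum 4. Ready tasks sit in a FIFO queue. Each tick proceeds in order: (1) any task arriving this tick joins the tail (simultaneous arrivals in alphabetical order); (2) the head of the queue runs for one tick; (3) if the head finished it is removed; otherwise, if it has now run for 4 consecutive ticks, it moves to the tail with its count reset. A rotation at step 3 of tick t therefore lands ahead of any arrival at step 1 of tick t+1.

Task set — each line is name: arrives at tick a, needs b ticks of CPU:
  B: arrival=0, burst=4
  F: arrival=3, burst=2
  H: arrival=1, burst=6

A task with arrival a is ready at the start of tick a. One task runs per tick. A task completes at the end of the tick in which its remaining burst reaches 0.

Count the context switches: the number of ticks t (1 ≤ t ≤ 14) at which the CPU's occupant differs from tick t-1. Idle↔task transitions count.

t=0: queue=[B] q_used=0 → run B
t=1: queue=[B,H] q_used=1 → run B
t=2: queue=[B,H] q_used=2 → run B
t=3: queue=[B,H,F] q_used=3 → run B
t=4: queue=[H,F] q_used=0 → run H
t=5: queue=[H,F] q_used=1 → run H
t=6: queue=[H,F] q_used=2 → run H
t=7: queue=[H,F] q_used=3 → run H
t=8: queue=[F,H] q_used=0 → run F
t=9: queue=[F,H] q_used=1 → run F
t=10: queue=[H] q_used=0 → run H
t=11: queue=[H] q_used=1 → run H
t=12: (idle)
t=13: (idle)
t=14: (idle)

context switches = 4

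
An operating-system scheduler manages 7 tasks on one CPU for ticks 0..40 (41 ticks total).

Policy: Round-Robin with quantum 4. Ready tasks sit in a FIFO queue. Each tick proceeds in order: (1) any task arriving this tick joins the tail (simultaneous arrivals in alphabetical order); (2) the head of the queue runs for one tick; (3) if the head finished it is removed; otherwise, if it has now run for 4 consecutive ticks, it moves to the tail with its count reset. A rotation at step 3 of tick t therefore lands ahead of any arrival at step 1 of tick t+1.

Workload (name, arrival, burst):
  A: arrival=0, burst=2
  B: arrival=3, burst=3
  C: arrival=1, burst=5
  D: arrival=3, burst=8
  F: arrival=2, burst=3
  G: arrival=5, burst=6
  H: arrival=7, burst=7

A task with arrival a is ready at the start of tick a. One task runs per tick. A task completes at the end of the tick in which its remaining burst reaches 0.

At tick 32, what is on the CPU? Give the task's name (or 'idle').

t=0: queue=[A] q_used=0 → run A
t=1: queue=[A,C] q_used=1 → run A
t=2: queue=[C,F] q_used=0 → run C
t=3: queue=[C,F,B,D] q_used=1 → run C
t=4: queue=[C,F,B,D] q_used=2 → run C
t=5: queue=[C,F,B,D,G] q_used=3 → run C
t=6: queue=[F,B,D,G,C] q_used=0 → run F
t=7: queue=[F,B,D,G,C,H] q_used=1 → run F
t=8: queue=[F,B,D,G,C,H] q_used=2 → run F
t=9: queue=[B,D,G,C,H] q_used=0 → run B
t=10: queue=[B,D,G,C,H] q_used=1 → run B
t=11: queue=[B,D,G,C,H] q_used=2 → run B
t=12: queue=[D,G,C,H] q_used=0 → run D
t=13: queue=[D,G,C,H] q_used=1 → run D
t=14: queue=[D,G,C,H] q_used=2 → run D
t=15: queue=[D,G,C,H] q_used=3 → run D
t=16: queue=[G,C,H,D] q_used=0 → run G
t=17: queue=[G,C,H,D] q_used=1 → run G
t=18: queue=[G,C,H,D] q_used=2 → run G
t=19: queue=[G,C,H,D] q_used=3 → run G
t=20: queue=[C,H,D,G] q_used=0 → run C
t=21: queue=[H,D,G] q_used=0 → run H
t=22: queue=[H,D,G] q_used=1 → run H
t=23: queue=[H,D,G] q_used=2 → run H
t=24: queue=[H,D,G] q_used=3 → run H
t=25: queue=[D,G,H] q_used=0 → run D
t=26: queue=[D,G,H] q_used=1 → run D
t=27: queue=[D,G,H] q_used=2 → run D
t=28: queue=[D,G,H] q_used=3 → run D
t=29: queue=[G,H] q_used=0 → run G
t=30: queue=[G,H] q_used=1 → run G
t=31: queue=[H] q_used=0 → run H
t=32: queue=[H] q_used=1 → run H
t=33: queue=[H] q_used=2 → run H
t=34: (idle)
t=35: (idle)
t=36: (idle)
t=37: (idle)
t=38: (idle)
t=39: (idle)
t=40: (idle)

running at tick 32 = H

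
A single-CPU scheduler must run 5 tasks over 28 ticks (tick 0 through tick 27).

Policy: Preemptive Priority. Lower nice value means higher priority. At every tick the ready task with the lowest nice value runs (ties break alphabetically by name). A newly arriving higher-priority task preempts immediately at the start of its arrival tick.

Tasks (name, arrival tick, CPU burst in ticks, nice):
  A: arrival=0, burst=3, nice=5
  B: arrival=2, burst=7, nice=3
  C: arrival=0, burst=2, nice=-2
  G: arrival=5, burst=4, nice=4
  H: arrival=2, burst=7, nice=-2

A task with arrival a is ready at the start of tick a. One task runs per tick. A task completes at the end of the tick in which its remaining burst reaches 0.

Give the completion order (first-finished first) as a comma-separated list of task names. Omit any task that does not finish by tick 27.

completion order = C, H, B, G, A

t=0: ready={A,C} → run C
t=1: ready={A,C} → run C
t=2: ready={A,B,H} → run H
t=3: ready={A,B,H} → run H
t=4: ready={A,B,H} → run H
t=5: ready={A,B,G,H} → run H
t=6: ready={A,B,G,H} → run H
t=7: ready={A,B,G,H} → run H
t=8: ready={A,B,G,H} → run H
t=9: ready={A,B,G} → run B
t=10: ready={A,B,G} → run B
t=11: ready={A,B,G} → run B
t=12: ready={A,B,G} → run B
t=13: ready={A,B,G} → run B
t=14: ready={A,B,G} → run B
t=15: ready={A,B,G} → run B
t=16: ready={A,G} → run G
t=17: ready={A,G} → run G
t=18: ready={A,G} → run G
t=19: ready={A,G} → run G
t=20: ready={A} → run A
t=21: ready={A} → run A
t=22: ready={A} → run A
t=23: (idle)
t=24: (idle)
t=25: (idle)
t=26: (idle)
t=27: (idle)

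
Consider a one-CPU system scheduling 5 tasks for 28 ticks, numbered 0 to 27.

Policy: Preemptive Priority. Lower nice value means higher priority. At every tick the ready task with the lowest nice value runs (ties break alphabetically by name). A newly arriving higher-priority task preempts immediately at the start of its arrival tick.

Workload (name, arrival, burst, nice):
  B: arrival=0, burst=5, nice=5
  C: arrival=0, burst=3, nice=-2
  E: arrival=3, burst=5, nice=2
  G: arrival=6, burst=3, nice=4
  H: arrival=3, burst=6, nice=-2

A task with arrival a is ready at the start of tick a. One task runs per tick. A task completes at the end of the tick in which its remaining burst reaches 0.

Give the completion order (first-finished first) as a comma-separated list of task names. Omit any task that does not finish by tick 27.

t=0: ready={B,C} → run C
t=1: ready={B,C} → run C
t=2: ready={B,C} → run C
t=3: ready={B,E,H} → run H
t=4: ready={B,E,H} → run H
t=5: ready={B,E,H} → run H
t=6: ready={B,E,G,H} → run H
t=7: ready={B,E,G,H} → run H
t=8: ready={B,E,G,H} → run H
t=9: ready={B,E,G} → run E
t=10: ready={B,E,G} → run E
t=11: ready={B,E,G} → run E
t=12: ready={B,E,G} → run E
t=13: ready={B,E,G} → run E
t=14: ready={B,G} → run G
t=15: ready={B,G} → run G
t=16: ready={B,G} → run G
t=17: ready={B} → run B
t=18: ready={B} → run B
t=19: ready={B} → run B
t=20: ready={B} → run B
t=21: ready={B} → run B
t=22: (idle)
t=23: (idle)
t=24: (idle)
t=25: (idle)
t=26: (idle)
t=27: (idle)

completion order = C, H, E, G, B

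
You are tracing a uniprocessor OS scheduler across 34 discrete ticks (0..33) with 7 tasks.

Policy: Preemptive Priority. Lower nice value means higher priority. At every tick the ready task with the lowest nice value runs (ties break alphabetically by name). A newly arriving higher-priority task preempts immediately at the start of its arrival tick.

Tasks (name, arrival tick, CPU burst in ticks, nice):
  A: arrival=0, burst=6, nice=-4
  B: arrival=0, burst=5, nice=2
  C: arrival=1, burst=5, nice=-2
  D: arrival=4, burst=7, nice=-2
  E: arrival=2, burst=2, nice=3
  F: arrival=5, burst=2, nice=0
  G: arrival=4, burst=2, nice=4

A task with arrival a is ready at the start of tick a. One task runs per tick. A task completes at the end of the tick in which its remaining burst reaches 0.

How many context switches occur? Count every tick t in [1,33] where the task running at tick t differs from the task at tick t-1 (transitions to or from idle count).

context switches = 7

t=0: ready={A,B} → run A
t=1: ready={A,B,C} → run A
t=2: ready={A,B,C,E} → run A
t=3: ready={A,B,C,E} → run A
t=4: ready={A,B,C,D,E,G} → run A
t=5: ready={A,B,C,D,E,F,G} → run A
t=6: ready={B,C,D,E,F,G} → run C
t=7: ready={B,C,D,E,F,G} → run C
t=8: ready={B,C,D,E,F,G} → run C
t=9: ready={B,C,D,E,F,G} → run C
t=10: ready={B,C,D,E,F,G} → run C
t=11: ready={B,D,E,F,G} → run D
t=12: ready={B,D,E,F,G} → run D
t=13: ready={B,D,E,F,G} → run D
t=14: ready={B,D,E,F,G} → run D
t=15: ready={B,D,E,F,G} → run D
t=16: ready={B,D,E,F,G} → run D
t=17: ready={B,D,E,F,G} → run D
t=18: ready={B,E,F,G} → run F
t=19: ready={B,E,F,G} → run F
t=20: ready={B,E,G} → run B
t=21: ready={B,E,G} → run B
t=22: ready={B,E,G} → run B
t=23: ready={B,E,G} → run B
t=24: ready={B,E,G} → run B
t=25: ready={E,G} → run E
t=26: ready={E,G} → run E
t=27: ready={G} → run G
t=28: ready={G} → run G
t=29: (idle)
t=30: (idle)
t=31: (idle)
t=32: (idle)
t=33: (idle)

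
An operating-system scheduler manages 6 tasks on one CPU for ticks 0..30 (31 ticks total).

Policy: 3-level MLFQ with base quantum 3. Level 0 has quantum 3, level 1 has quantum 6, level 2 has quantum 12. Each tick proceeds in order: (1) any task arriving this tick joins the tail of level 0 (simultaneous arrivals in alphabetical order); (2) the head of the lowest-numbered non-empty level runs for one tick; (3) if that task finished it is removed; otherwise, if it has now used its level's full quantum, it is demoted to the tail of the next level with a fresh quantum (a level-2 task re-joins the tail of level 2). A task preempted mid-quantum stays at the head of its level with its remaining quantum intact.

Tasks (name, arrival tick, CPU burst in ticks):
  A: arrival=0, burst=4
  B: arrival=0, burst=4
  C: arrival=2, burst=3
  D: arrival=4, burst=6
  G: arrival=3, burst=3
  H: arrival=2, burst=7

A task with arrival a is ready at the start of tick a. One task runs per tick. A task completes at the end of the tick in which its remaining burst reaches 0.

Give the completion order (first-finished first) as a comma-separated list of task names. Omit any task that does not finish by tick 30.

completion order = C, G, A, B, H, D

t=0: L0/L1/L2 = AB/-/- → run A
t=1: L0/L1/L2 = AB/-/- → run A
t=2: L0/L1/L2 = ABCH/-/- → run A
t=3: L0/L1/L2 = BCHG/A/- → run B
t=4: L0/L1/L2 = BCHGD/A/- → run B
t=5: L0/L1/L2 = BCHGD/A/- → run B
t=6: L0/L1/L2 = CHGD/AB/- → run C
t=7: L0/L1/L2 = CHGD/AB/- → run C
t=8: L0/L1/L2 = CHGD/AB/- → run C
t=9: L0/L1/L2 = HGD/AB/- → run H
t=10: L0/L1/L2 = HGD/AB/- → run H
t=11: L0/L1/L2 = HGD/AB/- → run H
t=12: L0/L1/L2 = GD/ABH/- → run G
t=13: L0/L1/L2 = GD/ABH/- → run G
t=14: L0/L1/L2 = GD/ABH/- → run G
t=15: L0/L1/L2 = D/ABH/- → run D
t=16: L0/L1/L2 = D/ABH/- → run D
t=17: L0/L1/L2 = D/ABH/- → run D
t=18: L0/L1/L2 = -/ABHD/- → run A
t=19: L0/L1/L2 = -/BHD/- → run B
t=20: L0/L1/L2 = -/HD/- → run H
t=21: L0/L1/L2 = -/HD/- → run H
t=22: L0/L1/L2 = -/HD/- → run H
t=23: L0/L1/L2 = -/HD/- → run H
t=24: L0/L1/L2 = -/D/- → run D
t=25: L0/L1/L2 = -/D/- → run D
t=26: L0/L1/L2 = -/D/- → run D
t=27: (idle)
t=28: (idle)
t=29: (idle)
t=30: (idle)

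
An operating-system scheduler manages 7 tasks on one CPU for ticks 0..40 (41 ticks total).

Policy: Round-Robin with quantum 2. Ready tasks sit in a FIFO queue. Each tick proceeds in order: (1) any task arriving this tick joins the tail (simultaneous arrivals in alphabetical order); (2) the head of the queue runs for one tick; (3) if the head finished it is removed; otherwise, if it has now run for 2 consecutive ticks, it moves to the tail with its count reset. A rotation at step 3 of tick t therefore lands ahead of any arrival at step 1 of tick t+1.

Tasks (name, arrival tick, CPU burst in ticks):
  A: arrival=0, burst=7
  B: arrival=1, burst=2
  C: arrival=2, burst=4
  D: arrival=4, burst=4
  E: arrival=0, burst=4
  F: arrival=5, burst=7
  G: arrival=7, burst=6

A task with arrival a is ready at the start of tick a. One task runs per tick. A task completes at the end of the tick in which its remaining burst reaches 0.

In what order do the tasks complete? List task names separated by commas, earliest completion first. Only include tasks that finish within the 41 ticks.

t=0: queue=[A,E] q_used=0 → run A
t=1: queue=[A,E,B] q_used=1 → run A
t=2: queue=[E,B,A,C] q_used=0 → run E
t=3: queue=[E,B,A,C] q_used=1 → run E
t=4: queue=[B,A,C,E,D] q_used=0 → run B
t=5: queue=[B,A,C,E,D,F] q_used=1 → run B
t=6: queue=[A,C,E,D,F] q_used=0 → run A
t=7: queue=[A,C,E,D,F,G] q_used=1 → run A
t=8: queue=[C,E,D,F,G,A] q_used=0 → run C
t=9: queue=[C,E,D,F,G,A] q_used=1 → run C
t=10: queue=[E,D,F,G,A,C] q_used=0 → run E
t=11: queue=[E,D,F,G,A,C] q_used=1 → run E
t=12: queue=[D,F,G,A,C] q_used=0 → run D
t=13: queue=[D,F,G,A,C] q_used=1 → run D
t=14: queue=[F,G,A,C,D] q_used=0 → run F
t=15: queue=[F,G,A,C,D] q_used=1 → run F
t=16: queue=[G,A,C,D,F] q_used=0 → run G
t=17: queue=[G,A,C,D,F] q_used=1 → run G
t=18: queue=[A,C,D,F,G] q_used=0 → run A
t=19: queue=[A,C,D,F,G] q_used=1 → run A
t=20: queue=[C,D,F,G,A] q_used=0 → run C
t=21: queue=[C,D,F,G,A] q_used=1 → run C
t=22: queue=[D,F,G,A] q_used=0 → run D
t=23: queue=[D,F,G,A] q_used=1 → run D
t=24: queue=[F,G,A] q_used=0 → run F
t=25: queue=[F,G,A] q_used=1 → run F
t=26: queue=[G,A,F] q_used=0 → run G
t=27: queue=[G,A,F] q_used=1 → run G
t=28: queue=[A,F,G] q_used=0 → run A
t=29: queue=[F,G] q_used=0 → run F
t=30: queue=[F,G] q_used=1 → run F
t=31: queue=[G,F] q_used=0 → run G
t=32: queue=[G,F] q_used=1 → run G
t=33: queue=[F] q_used=0 → run F
t=34: (idle)
t=35: (idle)
t=36: (idle)
t=37: (idle)
t=38: (idle)
t=39: (idle)
t=40: (idle)

completion order = B, E, C, D, A, G, F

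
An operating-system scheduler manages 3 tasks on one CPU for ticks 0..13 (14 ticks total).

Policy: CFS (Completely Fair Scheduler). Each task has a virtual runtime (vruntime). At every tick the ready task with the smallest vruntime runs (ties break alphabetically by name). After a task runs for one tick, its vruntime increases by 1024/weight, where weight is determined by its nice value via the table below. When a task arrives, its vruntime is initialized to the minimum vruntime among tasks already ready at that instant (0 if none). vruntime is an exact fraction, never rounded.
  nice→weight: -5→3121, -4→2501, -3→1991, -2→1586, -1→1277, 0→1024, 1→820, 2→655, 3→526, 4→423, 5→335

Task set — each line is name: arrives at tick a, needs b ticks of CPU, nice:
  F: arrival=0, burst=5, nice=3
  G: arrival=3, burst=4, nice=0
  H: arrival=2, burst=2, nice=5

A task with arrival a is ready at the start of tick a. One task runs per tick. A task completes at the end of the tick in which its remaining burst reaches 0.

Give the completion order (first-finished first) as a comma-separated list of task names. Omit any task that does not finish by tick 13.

completion order = G, H, F

t=0: vr[F=0] → run F
t=1: vr[F=512/263] → run F
t=2: vr[F=1024/263 H=1024/263] → run F
t=3: vr[F=1536/263 G=1024/263 H=1024/263] → run G
t=4: vr[F=1536/263 G=1287/263 H=1024/263] → run H
t=5: vr[F=1536/263 G=1287/263 H=612352/88105] → run G
t=6: vr[F=1536/263 G=1550/263 H=612352/88105] → run F
t=7: vr[F=2048/263 G=1550/263 H=612352/88105] → run G
t=8: vr[F=2048/263 G=1813/263 H=612352/88105] → run G
t=9: vr[F=2048/263 H=612352/88105] → run H
t=10: vr[F=2048/263] → run F
t=11: (idle)
t=12: (idle)
t=13: (idle)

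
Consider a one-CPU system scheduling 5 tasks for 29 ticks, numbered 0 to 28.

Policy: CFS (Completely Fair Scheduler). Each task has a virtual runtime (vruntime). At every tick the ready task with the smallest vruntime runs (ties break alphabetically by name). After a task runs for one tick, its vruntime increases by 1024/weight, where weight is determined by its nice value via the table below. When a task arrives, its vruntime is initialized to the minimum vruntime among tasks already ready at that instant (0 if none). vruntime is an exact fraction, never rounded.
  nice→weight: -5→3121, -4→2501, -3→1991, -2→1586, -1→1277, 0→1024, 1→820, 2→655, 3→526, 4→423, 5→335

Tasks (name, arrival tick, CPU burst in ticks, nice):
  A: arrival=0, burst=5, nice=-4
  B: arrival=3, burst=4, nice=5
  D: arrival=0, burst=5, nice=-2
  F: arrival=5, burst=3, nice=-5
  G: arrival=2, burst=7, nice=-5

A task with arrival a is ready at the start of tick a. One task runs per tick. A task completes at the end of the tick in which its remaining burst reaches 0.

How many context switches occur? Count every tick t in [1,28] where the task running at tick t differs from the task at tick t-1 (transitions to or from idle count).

context switches = 21

t=0: vr[A=0 D=0] → run A
t=1: vr[A=1024/2501 D=0] → run D
t=2: vr[A=1024/2501 D=512/793 G=1024/2501] → run A
t=3: vr[A=2048/2501 B=1024/2501 D=512/793 G=1024/2501] → run B
t=4: vr[A=2048/2501 B=2904064/837835 D=512/793 G=1024/2501] → run G
t=5: vr[A=2048/2501 B=2904064/837835 D=512/793 F=512/793 G=5756928/7805621] → run D
t=6: vr[A=2048/2501 B=2904064/837835 D=1024/793 F=512/793 G=5756928/7805621] → run F
t=7: vr[A=2048/2501 B=2904064/837835 D=1024/793 F=2409984/2474953 G=5756928/7805621] → run G
t=8: vr[A=2048/2501 B=2904064/837835 D=1024/793 F=2409984/2474953 G=8317952/7805621] → run A
t=9: vr[A=3072/2501 B=2904064/837835 D=1024/793 F=2409984/2474953 G=8317952/7805621] → run F
t=10: vr[A=3072/2501 B=2904064/837835 D=1024/793 F=3222016/2474953 G=8317952/7805621] → run G
t=11: vr[A=3072/2501 B=2904064/837835 D=1024/793 F=3222016/2474953 G=10878976/7805621] → run A
t=12: vr[A=4096/2501 B=2904064/837835 D=1024/793 F=3222016/2474953 G=10878976/7805621] → run D
t=13: vr[A=4096/2501 B=2904064/837835 D=1536/793 F=3222016/2474953 G=10878976/7805621] → run F
t=14: vr[A=4096/2501 B=2904064/837835 D=1536/793 G=10878976/7805621] → run G
t=15: vr[A=4096/2501 B=2904064/837835 D=1536/793 G=13440000/7805621] → run A
t=16: vr[B=2904064/837835 D=1536/793 G=13440000/7805621] → run G
t=17: vr[B=2904064/837835 D=1536/793 G=16001024/7805621] → run D
t=18: vr[B=2904064/837835 D=2048/793 G=16001024/7805621] → run G
t=19: vr[B=2904064/837835 D=2048/793 G=18562048/7805621] → run G
t=20: vr[B=2904064/837835 D=2048/793] → run D
t=21: vr[B=2904064/837835] → run B
t=22: vr[B=5465088/837835] → run B
t=23: vr[B=8026112/837835] → run B
t=24: (idle)
t=25: (idle)
t=26: (idle)
t=27: (idle)
t=28: (idle)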